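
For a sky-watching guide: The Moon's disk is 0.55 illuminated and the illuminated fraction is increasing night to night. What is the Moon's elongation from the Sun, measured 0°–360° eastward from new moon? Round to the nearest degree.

96°

Invert f = (1 − cos θ)/2 to get cos θ = 1 − 2(0.55) = -0.100, hence θ₀ = arccos -0.100 = 95.7°.
The Moon is waxing (0°–180°), so θ = 95.7° directly.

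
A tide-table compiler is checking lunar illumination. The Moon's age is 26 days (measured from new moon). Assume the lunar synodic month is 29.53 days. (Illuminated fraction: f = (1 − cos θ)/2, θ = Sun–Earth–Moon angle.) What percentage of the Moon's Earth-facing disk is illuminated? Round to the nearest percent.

13%

Phase angle: θ = 360°·(26 d)/(29.53 d) = 317.0°.
With cos θ = 0.731, the lit fraction is (1 − 0.731)/2 ≈ 0.135, so 13%.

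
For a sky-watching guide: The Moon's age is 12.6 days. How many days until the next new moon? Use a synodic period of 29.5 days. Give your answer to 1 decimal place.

16.9 days

One full lunation from the last new moon is 29.5 d; remaining = 29.5 − 12.6 = 16.900 d.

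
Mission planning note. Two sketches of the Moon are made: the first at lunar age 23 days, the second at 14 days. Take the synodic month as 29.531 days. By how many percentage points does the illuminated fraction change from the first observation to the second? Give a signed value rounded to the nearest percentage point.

First observation: θ = 360°·23/29.531 = 280.4°, so f = 0.410.
Second observation: θ = 170.7°, f = 0.993.
Δf = 0.993 − 0.410 = +0.583, i.e. +58 pp.

+58 percentage points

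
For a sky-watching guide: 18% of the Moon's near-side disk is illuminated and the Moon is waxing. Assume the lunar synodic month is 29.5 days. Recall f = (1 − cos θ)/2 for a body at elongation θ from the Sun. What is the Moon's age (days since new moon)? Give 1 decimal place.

4.1 days

Invert f = (1 − cos θ)/2 to get cos θ = 1 − 2(0.18) = 0.640, hence θ₀ = arccos 0.640 = 50.2°.
Waxing ⇒ before full, so θ = 50.2°.
At 360°/29.5 d per day, 50.2° corresponds to 4.11 days.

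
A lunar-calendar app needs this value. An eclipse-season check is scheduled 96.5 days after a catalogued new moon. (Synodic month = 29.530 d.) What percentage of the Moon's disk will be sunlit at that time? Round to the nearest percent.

96.5/29.530 = 3.268 lunations, so 3 complete cycles and 7.91 d into the next.
Phase angle: θ = 360°·(7.91 d)/(29.530 d) = 96.4°.
With cos θ = (-0.112), the lit fraction is (1 − (-0.112))/2 ≈ 0.556, so 56%.

56%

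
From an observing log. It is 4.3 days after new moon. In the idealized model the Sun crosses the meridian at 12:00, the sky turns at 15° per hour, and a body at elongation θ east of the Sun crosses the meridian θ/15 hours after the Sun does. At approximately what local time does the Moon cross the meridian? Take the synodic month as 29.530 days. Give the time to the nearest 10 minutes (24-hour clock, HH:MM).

15:30

The Moon has covered 4.3/29.530 of its cycle, so θ ≈ 360° × 4.3/29.530 = 52.4°.
The Moon trails the Sun by θ/15 = 52.4/15 ≈ 3.49 hours.
12:00 + 3.495 h ≈ 15:30 → 15:30 to the nearest ten minutes.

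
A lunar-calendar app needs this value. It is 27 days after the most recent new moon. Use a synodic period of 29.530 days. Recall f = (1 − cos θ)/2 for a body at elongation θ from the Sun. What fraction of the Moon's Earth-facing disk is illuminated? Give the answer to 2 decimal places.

0.07

Elongation θ = 360° × 27/29.530 ≈ 329.2°.
With cos θ = 0.859, the lit fraction is (1 − 0.859)/2 ≈ 0.071.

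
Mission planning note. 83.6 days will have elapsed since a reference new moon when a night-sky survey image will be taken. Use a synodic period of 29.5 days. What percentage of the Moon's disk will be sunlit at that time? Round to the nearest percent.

25%

83.6 d spans 2 complete synodic months (2 × 29.5 = 59.00 d) plus 24.60 d.
The Moon has covered 24.60/29.5 of its cycle, so θ ≈ 360° × 24.60/29.5 = 300.2°.
cos 300.2° = 0.503, so f = (1 − 0.503)/2 = 0.248, so 25%.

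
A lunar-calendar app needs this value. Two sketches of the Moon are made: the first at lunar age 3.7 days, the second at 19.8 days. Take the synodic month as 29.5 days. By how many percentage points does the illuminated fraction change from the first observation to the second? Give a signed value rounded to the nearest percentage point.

+59 pp

θ₁ = 360° × 3.7/29.5 = 45.2°, f₁ = (1 − cos θ₁)/2 = 0.147.
θ₂ = 360° × 19.8/29.5 = 241.6°, f₂ = (1 − cos θ₂)/2 = 0.738.
Change = f₂ − f₁ = +0.590 → +59 percentage points.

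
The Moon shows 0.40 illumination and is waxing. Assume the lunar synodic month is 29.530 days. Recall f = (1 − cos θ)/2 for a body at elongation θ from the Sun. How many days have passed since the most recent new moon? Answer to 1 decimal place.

From f = (1 − cos θ)/2: cos θ = 1 − 2×0.40 = 0.200; arccos → 78.5°.
The Moon is waxing (0°–180°), so θ = 78.5° directly.
Age = 29.530 × 78.5°/360° ≈ 6.44 days.

6.4 days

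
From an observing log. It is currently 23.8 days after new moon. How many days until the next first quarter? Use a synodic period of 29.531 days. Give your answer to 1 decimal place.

13.1 days

First quarter occurs at elongation 90°, i.e. at age 29.531 × 90/360 = 7.383 d.
This lunation's first quarter (7.383 d) has passed, so add one period: 36.914 − 23.8 = 13.114 days.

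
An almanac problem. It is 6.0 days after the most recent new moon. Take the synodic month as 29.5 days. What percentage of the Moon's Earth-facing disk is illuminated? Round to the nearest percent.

Phase angle: θ = 360°·(6.0 d)/(29.5 d) = 73.2°.
With cos θ = 0.289, the lit fraction is (1 − 0.289)/2 ≈ 0.356, so 36%.

36%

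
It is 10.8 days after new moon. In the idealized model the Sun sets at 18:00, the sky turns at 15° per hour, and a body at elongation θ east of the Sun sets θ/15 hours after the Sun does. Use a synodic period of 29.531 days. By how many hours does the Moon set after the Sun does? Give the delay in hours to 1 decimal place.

The Moon has covered 10.8/29.531 of its cycle, so θ ≈ 360° × 10.8/29.531 = 131.7°.
The Moon trails the Sun by θ/15 = 131.7/15 ≈ 8.78 hours.
So the Moon sets 8.78 h after the Sun.

8.8 h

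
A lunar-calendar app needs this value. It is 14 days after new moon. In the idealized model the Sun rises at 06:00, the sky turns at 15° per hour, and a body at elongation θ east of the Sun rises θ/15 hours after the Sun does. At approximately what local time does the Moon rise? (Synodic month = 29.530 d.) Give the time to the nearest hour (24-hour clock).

17:00

Elongation θ = 360° × 14/29.530 ≈ 170.7°.
At 15° of sky rotation per hour, 170.7° corresponds to a 11.38 h lag.
06:00 + 11.38 h ≈ 17:23 → 17:00 to the nearest hour.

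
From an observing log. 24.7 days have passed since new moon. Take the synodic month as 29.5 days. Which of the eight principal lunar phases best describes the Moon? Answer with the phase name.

waning crescent

θ ≈ 360° × 24.7/29.5 = 301°, which falls in the waning crescent sector.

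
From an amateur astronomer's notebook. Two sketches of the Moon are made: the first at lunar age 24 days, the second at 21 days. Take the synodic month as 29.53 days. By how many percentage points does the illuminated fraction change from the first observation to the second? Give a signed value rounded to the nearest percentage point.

First observation: θ = 360°·24/29.53 = 292.6°, so f = 0.308.
Second observation: θ = 256.0°, f = 0.621.
Δf = 0.621 − 0.308 = +0.313, i.e. +31 pp.

+31 percentage points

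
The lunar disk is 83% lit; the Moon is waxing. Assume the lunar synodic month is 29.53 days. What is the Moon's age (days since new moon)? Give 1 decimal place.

Invert f = (1 − cos θ)/2 to get cos θ = 1 − 2(0.83) = -0.660, hence θ₀ = arccos -0.660 = 131.3°.
The Moon is waxing (0°–180°), so θ = 131.3° directly.
Age = 29.53 × 131.3°/360° ≈ 10.77 days.

10.8 days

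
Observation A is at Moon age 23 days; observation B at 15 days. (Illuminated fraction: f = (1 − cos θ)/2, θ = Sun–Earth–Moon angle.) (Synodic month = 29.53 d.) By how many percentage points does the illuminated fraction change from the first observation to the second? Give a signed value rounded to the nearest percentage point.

θ₁ = 360° × 23/29.53 = 280.4°, f₁ = (1 − cos θ₁)/2 = 0.410.
θ₂ = 360° × 15/29.53 = 182.9°, f₂ = (1 − cos θ₂)/2 = 0.999.
Change = f₂ − f₁ = +0.590 → +59 percentage points.

+59 pp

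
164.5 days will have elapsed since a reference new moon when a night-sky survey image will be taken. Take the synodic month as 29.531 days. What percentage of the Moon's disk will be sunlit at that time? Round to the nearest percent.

Reduce mod P: 164.5 − 5×29.531 = 16.84 d into the current lunation.
The Moon has covered 16.84/29.531 of its cycle, so θ ≈ 360° × 16.84/29.531 = 205.4°.
With cos θ = (-0.904), the lit fraction is (1 − (-0.904))/2 ≈ 0.952, so 95%.

95%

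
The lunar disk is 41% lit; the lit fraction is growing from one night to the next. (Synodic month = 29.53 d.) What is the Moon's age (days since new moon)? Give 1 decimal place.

Invert f = (1 − cos θ)/2 to get cos θ = 1 − 2(0.41) = 0.180, hence θ₀ = arccos 0.180 = 79.6°.
Before full moon the principal value applies: θ = 79.6°.
That fraction of the synodic month is 79.6/360 × 29.53 d ≈ 6.53 d.

6.5 days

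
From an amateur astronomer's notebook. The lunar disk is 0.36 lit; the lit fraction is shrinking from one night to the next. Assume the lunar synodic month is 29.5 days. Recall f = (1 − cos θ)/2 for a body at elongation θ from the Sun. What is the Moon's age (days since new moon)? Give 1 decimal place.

23.5 days

cos θ = 1 − 2f = 0.280, giving a principal value of 73.7°.
Since the Moon is past full (waning), take the reflex angle: θ = 360° − 73.7° = 286.3°.
That fraction of the synodic month is 286.3/360 × 29.5 d ≈ 23.46 d.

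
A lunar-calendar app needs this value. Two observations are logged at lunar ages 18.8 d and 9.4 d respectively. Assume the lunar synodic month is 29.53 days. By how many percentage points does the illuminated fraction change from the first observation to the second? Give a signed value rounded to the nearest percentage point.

θ₁ = 360° × 18.8/29.53 = 229.2°, f₁ = (1 − cos θ₁)/2 = 0.827.
θ₂ = 360° × 9.4/29.53 = 114.6°, f₂ = (1 − cos θ₂)/2 = 0.708.
Change = f₂ − f₁ = -0.119 → -12 percentage points.

-12 percentage points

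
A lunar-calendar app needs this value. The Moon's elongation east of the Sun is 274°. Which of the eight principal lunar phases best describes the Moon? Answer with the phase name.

274° lies in the last quarter sector of the 8-phase cycle.

last quarter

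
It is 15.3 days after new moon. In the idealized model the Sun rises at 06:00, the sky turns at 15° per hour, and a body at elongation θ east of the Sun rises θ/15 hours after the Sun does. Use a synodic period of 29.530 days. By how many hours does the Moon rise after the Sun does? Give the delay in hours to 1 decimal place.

Elongation θ = 360° × 15.3/29.530 ≈ 186.5°.
Delay after the Sun = 186.5° / (15°/h) ≈ 12.43 h.
So the Moon rises 12.43 h after the Sun.

12.4 h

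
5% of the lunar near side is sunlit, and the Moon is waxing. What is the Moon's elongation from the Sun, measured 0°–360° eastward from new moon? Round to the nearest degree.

26°

From f = (1 − cos θ)/2: cos θ = 1 − 2×0.05 = 0.900; arccos → 25.8°.
The Moon is waxing (0°–180°), so θ = 25.8° directly.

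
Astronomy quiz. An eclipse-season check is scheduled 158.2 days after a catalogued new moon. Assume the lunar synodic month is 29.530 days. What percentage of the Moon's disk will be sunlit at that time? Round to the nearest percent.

158.2 d spans 5 complete synodic months (5 × 29.530 = 147.65 d) plus 10.55 d.
The Moon has covered 10.55/29.530 of its cycle, so θ ≈ 360° × 10.55/29.530 = 128.6°.
cos 128.6° = (-0.624), so f = (1 − (-0.624))/2 = 0.812, so 81%.

81%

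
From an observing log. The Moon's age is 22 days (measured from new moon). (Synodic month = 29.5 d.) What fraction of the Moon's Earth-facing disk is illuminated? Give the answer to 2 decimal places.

Elongation θ = 360° × 22/29.5 ≈ 268.5°.
Illuminated fraction = (1 − cos 268.5°)/2 = (1 − (-0.027))/2 ≈ 0.513.

0.51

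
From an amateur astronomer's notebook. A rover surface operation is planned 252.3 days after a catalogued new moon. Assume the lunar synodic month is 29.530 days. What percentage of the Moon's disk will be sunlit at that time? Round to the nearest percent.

98%

Reduce mod P: 252.3 − 8×29.530 = 16.06 d into the current lunation.
The Moon has covered 16.06/29.530 of its cycle, so θ ≈ 360° × 16.06/29.530 = 195.8°.
cos 195.8° = (-0.962), so f = (1 − (-0.962))/2 = 0.981, so 98%.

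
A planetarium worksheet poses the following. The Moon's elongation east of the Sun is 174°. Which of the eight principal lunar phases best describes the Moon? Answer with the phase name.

The full moon sector spans roughly 158°–202°; 174° falls inside it.

full moon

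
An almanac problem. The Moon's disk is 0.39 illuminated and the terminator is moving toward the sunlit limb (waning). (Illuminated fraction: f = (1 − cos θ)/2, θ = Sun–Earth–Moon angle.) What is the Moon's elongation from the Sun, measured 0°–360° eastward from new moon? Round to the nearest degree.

283°

cos θ = 1 − 2f = 0.220, giving a principal value of 77.3°.
A waning Moon lies in 180°–360°, so θ = 360° − 77.3° = 282.7°.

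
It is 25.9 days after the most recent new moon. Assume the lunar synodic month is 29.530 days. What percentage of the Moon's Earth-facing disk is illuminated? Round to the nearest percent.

14%

Phase angle: θ = 360°·(25.9 d)/(29.530 d) = 315.7°.
cos 315.7° = 0.716, so f = (1 − 0.716)/2 = 0.142, so 14%.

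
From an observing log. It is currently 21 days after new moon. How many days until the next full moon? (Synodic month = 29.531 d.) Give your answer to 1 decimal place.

Full moon is 0.5 of the way through the cycle: age 0.5 × 29.531 = 14.765 d.
This lunation's full moon (14.765 d) has passed, so add one period: 44.296 − 21 = 23.296 days.

23.3 days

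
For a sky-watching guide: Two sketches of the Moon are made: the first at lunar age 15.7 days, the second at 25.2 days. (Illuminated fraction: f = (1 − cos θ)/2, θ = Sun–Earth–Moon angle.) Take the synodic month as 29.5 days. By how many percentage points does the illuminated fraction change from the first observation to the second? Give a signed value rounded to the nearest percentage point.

First observation: θ = 360°·15.7/29.5 = 191.6°, so f = 0.990.
Second observation: θ = 307.5°, f = 0.195.
Δf = 0.195 − 0.990 = -0.794, i.e. -79 pp.

-79 pp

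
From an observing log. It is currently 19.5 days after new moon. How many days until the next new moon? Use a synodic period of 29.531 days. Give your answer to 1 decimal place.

The next new moon completes the synodic month: 29.531 − 19.5 = 10.031 days.

10.0 days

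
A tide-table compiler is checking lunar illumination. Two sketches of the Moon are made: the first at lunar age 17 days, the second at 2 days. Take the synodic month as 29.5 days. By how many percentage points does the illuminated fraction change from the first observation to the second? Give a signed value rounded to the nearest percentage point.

-90 percentage points

θ₁ = 360° × 17/29.5 = 207.5°, f₁ = (1 − cos θ₁)/2 = 0.944.
θ₂ = 360° × 2/29.5 = 24.4°, f₂ = (1 − cos θ₂)/2 = 0.045.
Change = f₂ − f₁ = -0.899 → -90 percentage points.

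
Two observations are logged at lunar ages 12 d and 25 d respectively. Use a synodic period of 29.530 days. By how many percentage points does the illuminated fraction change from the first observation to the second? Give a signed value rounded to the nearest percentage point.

First observation: θ = 360°·12/29.530 = 146.3°, so f = 0.916.
Second observation: θ = 304.8°, f = 0.215.
Δf = 0.215 − 0.916 = -0.701, i.e. -70 pp.

-70 pp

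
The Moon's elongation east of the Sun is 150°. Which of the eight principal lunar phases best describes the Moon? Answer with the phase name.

150° lies in the waxing gibbous sector of the 8-phase cycle.

waxing gibbous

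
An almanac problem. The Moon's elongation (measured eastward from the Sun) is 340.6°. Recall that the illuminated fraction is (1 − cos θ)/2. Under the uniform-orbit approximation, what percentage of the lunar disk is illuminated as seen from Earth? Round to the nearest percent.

3%

Half-versine of 340.6°: (1 − 0.943)/2 = 0.028, i.e. 3%.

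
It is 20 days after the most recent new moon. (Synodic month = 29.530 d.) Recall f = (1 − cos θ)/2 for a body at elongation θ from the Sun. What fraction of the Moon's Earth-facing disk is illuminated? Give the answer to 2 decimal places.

Phase angle: θ = 360°·(20 d)/(29.530 d) = 243.8°.
Illuminated fraction = (1 − cos 243.8°)/2 = (1 − (-0.441))/2 ≈ 0.721.

0.72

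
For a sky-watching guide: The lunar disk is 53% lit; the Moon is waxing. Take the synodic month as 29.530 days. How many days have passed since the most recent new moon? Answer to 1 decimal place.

From f = (1 − cos θ)/2: cos θ = 1 − 2×0.53 = -0.060; arccos → 93.4°.
The Moon is waxing (0°–180°), so θ = 93.4° directly.
At 360°/29.530 d per day, 93.4° corresponds to 7.66 days.

7.7 days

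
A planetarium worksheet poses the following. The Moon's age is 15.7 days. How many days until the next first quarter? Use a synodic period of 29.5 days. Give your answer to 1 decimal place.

21.2 days

First quarter is 0.25 of the way through the cycle: age 0.25 × 29.5 = 7.375 d.
This lunation's first quarter (7.375 d) has passed, so add one period: 36.875 − 15.7 = 21.175 days.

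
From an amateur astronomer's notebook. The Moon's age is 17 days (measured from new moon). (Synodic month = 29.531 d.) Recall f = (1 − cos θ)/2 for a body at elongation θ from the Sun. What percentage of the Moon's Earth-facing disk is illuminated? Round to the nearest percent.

94%

Phase angle: θ = 360°·(17 d)/(29.531 d) = 207.2°.
cos 207.2° = (-0.889), so f = (1 − (-0.889))/2 = 0.945, so 94%.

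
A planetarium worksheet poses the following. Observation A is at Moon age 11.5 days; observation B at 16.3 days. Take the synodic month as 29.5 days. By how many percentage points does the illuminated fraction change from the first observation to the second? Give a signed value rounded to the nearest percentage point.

+9 pp

First observation: θ = 360°·11.5/29.5 = 140.3°, so f = 0.885.
Second observation: θ = 198.9°, f = 0.973.
Δf = 0.973 − 0.885 = +0.088, i.e. +9 pp.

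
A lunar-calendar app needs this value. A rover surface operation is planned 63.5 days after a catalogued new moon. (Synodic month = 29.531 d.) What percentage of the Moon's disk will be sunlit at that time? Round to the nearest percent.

63.5/29.531 = 2.150 lunations, so 2 complete cycles and 4.44 d into the next.
Elongation θ = 360° × 4.44/29.531 ≈ 54.1°.
Illuminated fraction = (1 − cos 54.1°)/2 = (1 − 0.586)/2 ≈ 0.207, so 21%.

21%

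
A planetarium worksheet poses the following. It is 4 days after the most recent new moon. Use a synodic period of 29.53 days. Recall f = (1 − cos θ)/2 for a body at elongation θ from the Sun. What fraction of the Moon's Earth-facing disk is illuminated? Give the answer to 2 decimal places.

0.17

Phase angle: θ = 360°·(4 d)/(29.53 d) = 48.8°.
Illuminated fraction = (1 − cos 48.8°)/2 = (1 − 0.659)/2 ≈ 0.170.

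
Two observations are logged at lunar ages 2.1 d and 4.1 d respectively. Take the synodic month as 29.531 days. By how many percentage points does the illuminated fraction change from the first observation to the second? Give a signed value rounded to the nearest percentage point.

+13 percentage points

θ₁ = 360° × 2.1/29.531 = 25.6°, f₁ = (1 − cos θ₁)/2 = 0.049.
θ₂ = 360° × 4.1/29.531 = 50.0°, f₂ = (1 − cos θ₂)/2 = 0.178.
Change = f₂ − f₁ = +0.129 → +13 percentage points.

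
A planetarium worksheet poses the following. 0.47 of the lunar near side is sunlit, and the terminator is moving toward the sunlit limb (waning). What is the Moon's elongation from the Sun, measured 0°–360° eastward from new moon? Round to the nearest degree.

273°

Invert f = (1 − cos θ)/2 to get cos θ = 1 − 2(0.47) = 0.060, hence θ₀ = arccos 0.060 = 86.6°.
Since the Moon is past full (waning), take the reflex angle: θ = 360° − 86.6° = 273.4°.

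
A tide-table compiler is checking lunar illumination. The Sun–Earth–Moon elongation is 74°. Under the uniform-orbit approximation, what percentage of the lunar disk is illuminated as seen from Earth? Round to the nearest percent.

Half-versine of 74°: (1 − 0.276)/2 = 0.362, i.e. 36%.

36%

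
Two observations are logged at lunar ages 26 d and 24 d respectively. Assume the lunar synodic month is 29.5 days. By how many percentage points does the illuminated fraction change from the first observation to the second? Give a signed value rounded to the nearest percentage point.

+17 pp

First observation: θ = 360°·26/29.5 = 317.3°, so f = 0.133.
Second observation: θ = 292.9°, f = 0.306.
Δf = 0.306 − 0.133 = +0.173, i.e. +17 pp.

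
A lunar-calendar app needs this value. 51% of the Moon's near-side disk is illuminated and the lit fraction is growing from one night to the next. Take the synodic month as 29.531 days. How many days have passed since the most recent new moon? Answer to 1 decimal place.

7.5 days

cos θ = 1 − 2f = -0.020, giving a principal value of 91.1°.
Waxing ⇒ before full, so θ = 91.1°.
Age = 29.531 × 91.1°/360° ≈ 7.48 days.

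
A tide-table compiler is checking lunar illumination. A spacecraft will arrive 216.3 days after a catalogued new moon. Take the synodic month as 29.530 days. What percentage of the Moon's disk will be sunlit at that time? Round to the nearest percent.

73%

216.3/29.530 = 7.325 lunations, so 7 complete cycles and 9.59 d into the next.
Elongation θ = 360° × 9.59/29.530 ≈ 116.9°.
cos 116.9° = (-0.453), so f = (1 − (-0.453))/2 = 0.726, so 73%.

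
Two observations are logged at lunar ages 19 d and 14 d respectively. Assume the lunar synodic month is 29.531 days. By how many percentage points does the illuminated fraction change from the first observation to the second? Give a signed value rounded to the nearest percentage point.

+18 percentage points

First observation: θ = 360°·19/29.531 = 231.6°, so f = 0.810.
Second observation: θ = 170.7°, f = 0.993.
Δf = 0.993 − 0.810 = +0.183, i.e. +18 pp.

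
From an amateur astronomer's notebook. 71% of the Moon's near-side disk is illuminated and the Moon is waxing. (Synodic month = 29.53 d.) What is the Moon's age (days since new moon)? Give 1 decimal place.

From f = (1 − cos θ)/2: cos θ = 1 − 2×0.71 = -0.420; arccos → 114.8°.
The Moon is waxing (0°–180°), so θ = 114.8° directly.
Age = 29.53 × 114.8°/360° ≈ 9.42 days.

9.4 days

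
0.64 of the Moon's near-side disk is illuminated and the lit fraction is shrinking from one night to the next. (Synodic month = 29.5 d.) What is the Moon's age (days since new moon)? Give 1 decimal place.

cos θ = 1 − 2f = -0.280, giving a principal value of 106.3°.
A waning Moon lies in 180°–360°, so θ = 360° − 106.3° = 253.7°.
That fraction of the synodic month is 253.7/360 × 29.5 d ≈ 20.79 d.

20.8 days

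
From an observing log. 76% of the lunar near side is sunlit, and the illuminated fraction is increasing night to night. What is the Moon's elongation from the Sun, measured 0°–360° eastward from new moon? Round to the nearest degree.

cos θ = 1 − 2f = -0.520, giving a principal value of 121.3°.
The Moon is waxing (0°–180°), so θ = 121.3° directly.

121°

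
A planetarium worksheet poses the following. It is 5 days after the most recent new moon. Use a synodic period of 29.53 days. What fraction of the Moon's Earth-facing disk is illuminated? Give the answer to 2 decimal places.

The Moon has covered 5/29.53 of its cycle, so θ ≈ 360° × 5/29.53 = 61.0°.
With cos θ = 0.485, the lit fraction is (1 − 0.485)/2 ≈ 0.257.

0.26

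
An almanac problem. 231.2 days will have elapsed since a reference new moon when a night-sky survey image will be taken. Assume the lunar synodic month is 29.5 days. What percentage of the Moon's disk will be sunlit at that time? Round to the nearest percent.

231.2 d spans 7 complete synodic months (7 × 29.5 = 206.50 d) plus 24.70 d.
Phase angle: θ = 360°·(24.70 d)/(29.5 d) = 301.4°.
Illuminated fraction = (1 − cos 301.4°)/2 = (1 − 0.521)/2 ≈ 0.239, so 24%.

24%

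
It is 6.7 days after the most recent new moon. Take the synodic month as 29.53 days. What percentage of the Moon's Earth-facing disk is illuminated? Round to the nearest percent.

Elongation θ = 360° × 6.7/29.53 ≈ 81.7°.
cos 81.7° = 0.145, so f = (1 − 0.145)/2 = 0.428, so 43%.

43%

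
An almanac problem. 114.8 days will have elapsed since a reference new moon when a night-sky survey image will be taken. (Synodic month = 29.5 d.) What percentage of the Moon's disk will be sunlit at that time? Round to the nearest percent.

11%

Reduce mod P: 114.8 − 3×29.5 = 26.30 d into the current lunation.
Phase angle: θ = 360°·(26.30 d)/(29.5 d) = 320.9°.
cos 320.9° = 0.777, so f = (1 − 0.777)/2 = 0.112, so 11%.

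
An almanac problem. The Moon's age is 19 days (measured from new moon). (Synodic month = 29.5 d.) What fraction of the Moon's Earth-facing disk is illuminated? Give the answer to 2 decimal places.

0.81

The Moon has covered 19/29.5 of its cycle, so θ ≈ 360° × 19/29.5 = 231.9°.
cos 231.9° = (-0.618), so f = (1 − (-0.618))/2 = 0.809.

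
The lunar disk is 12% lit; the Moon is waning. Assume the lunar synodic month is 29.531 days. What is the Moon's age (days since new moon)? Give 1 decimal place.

26.2 days

cos θ = 1 − 2f = 0.760, giving a principal value of 40.5°.
Waning ⇒ past full, so θ = 360° − 40.5° = 319.5°.
Age = 29.531 × 319.5°/360° ≈ 26.21 days.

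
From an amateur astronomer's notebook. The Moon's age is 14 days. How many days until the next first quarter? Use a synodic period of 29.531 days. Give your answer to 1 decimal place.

First quarter occurs at elongation 90°, i.e. at age 29.531 × 90/360 = 7.383 d.
This lunation's first quarter (7.383 d) has passed, so add one period: 36.914 − 14 = 22.914 days.

22.9 days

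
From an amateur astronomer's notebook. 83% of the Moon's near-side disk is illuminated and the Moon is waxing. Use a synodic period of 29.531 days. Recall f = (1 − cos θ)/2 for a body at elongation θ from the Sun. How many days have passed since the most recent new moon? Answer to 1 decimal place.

Invert f = (1 − cos θ)/2 to get cos θ = 1 − 2(0.83) = -0.660, hence θ₀ = arccos -0.660 = 131.3°.
Before full moon the principal value applies: θ = 131.3°.
That fraction of the synodic month is 131.3/360 × 29.531 d ≈ 10.77 d.

10.8 days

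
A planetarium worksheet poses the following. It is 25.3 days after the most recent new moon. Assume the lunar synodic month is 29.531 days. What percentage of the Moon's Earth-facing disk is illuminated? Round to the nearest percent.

19%

Phase angle: θ = 360°·(25.3 d)/(29.531 d) = 308.4°.
With cos θ = 0.621, the lit fraction is (1 − 0.621)/2 ≈ 0.189, so 19%.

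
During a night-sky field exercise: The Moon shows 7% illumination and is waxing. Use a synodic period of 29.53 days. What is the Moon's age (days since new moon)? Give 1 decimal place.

cos θ = 1 − 2f = 0.860, giving a principal value of 30.7°.
The Moon is waxing (0°–180°), so θ = 30.7° directly.
Age = 29.53 × 30.7°/360° ≈ 2.52 days.

2.5 days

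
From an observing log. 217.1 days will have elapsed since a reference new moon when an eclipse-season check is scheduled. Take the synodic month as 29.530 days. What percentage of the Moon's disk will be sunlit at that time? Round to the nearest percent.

Reduce mod P: 217.1 − 7×29.530 = 10.39 d into the current lunation.
Phase angle: θ = 360°·(10.39 d)/(29.530 d) = 126.7°.
cos 126.7° = (-0.597), so f = (1 − (-0.597))/2 = 0.799, so 80%.

80%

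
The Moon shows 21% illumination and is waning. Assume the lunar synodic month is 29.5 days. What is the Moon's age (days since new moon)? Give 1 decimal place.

Invert f = (1 − cos θ)/2 to get cos θ = 1 − 2(0.21) = 0.580, hence θ₀ = arccos 0.580 = 54.5°.
A waning Moon lies in 180°–360°, so θ = 360° − 54.5° = 305.5°.
At 360°/29.5 d per day, 305.5° corresponds to 25.03 days.

25.0 days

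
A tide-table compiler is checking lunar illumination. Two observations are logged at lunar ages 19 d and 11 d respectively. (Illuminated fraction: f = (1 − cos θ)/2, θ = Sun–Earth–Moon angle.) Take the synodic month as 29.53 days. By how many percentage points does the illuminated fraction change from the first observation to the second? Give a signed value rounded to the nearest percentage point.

θ₁ = 360° × 19/29.53 = 231.6°, f₁ = (1 − cos θ₁)/2 = 0.810.
θ₂ = 360° × 11/29.53 = 134.1°, f₂ = (1 − cos θ₂)/2 = 0.848.
Change = f₂ − f₁ = +0.038 → +4 percentage points.

+4 percentage points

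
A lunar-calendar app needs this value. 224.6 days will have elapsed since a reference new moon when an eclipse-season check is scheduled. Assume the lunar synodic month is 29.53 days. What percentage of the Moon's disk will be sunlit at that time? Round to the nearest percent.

89%

Reduce mod P: 224.6 − 7×29.53 = 17.89 d into the current lunation.
Phase angle: θ = 360°·(17.89 d)/(29.53 d) = 218.1°.
cos 218.1° = (-0.787), so f = (1 − (-0.787))/2 = 0.893, so 89%.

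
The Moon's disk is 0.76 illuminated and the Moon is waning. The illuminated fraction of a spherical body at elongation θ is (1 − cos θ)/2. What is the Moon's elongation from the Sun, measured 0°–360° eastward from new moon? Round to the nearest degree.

From f = (1 − cos θ)/2: cos θ = 1 − 2×0.76 = -0.520; arccos → 121.3°.
A waning Moon lies in 180°–360°, so θ = 360° − 121.3° = 238.7°.

239°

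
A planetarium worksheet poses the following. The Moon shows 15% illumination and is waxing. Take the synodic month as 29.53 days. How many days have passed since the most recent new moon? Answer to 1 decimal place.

Invert f = (1 − cos θ)/2 to get cos θ = 1 − 2(0.15) = 0.700, hence θ₀ = arccos 0.700 = 45.6°.
Waxing ⇒ before full, so θ = 45.6°.
That fraction of the synodic month is 45.6/360 × 29.53 d ≈ 3.74 d.

3.7 days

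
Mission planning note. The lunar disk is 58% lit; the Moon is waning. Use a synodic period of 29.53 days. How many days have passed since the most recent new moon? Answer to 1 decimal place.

21.4 days

cos θ = 1 − 2f = -0.160, giving a principal value of 99.2°.
Waning ⇒ past full, so θ = 360° − 99.2° = 260.8°.
At 360°/29.53 d per day, 260.8° corresponds to 21.39 days.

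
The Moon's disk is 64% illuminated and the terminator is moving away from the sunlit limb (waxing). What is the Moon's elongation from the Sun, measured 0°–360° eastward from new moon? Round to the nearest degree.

Invert f = (1 − cos θ)/2 to get cos θ = 1 − 2(0.64) = -0.280, hence θ₀ = arccos -0.280 = 106.3°.
Waxing ⇒ before full, so θ = 106.3°.

106°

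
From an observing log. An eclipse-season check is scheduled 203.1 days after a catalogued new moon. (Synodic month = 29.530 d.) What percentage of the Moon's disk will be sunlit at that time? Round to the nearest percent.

203.1/29.530 = 6.878 lunations, so 6 complete cycles and 25.92 d into the next.
Elongation θ = 360° × 25.92/29.530 ≈ 316.0°.
Illuminated fraction = (1 − cos 316.0°)/2 = (1 − 0.719)/2 ≈ 0.140, so 14%.

14%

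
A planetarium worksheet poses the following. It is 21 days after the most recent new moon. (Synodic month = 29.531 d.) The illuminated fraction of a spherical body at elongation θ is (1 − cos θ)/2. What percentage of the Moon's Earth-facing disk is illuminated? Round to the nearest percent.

The Moon has covered 21/29.531 of its cycle, so θ ≈ 360° × 21/29.531 = 256.0°.
Illuminated fraction = (1 − cos 256.0°)/2 = (1 − (-0.242))/2 ≈ 0.621, so 62%.

62%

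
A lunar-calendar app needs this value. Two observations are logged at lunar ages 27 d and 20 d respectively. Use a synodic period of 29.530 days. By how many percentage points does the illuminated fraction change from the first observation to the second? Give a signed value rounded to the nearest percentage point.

+65 percentage points

First observation: θ = 360°·27/29.530 = 329.2°, so f = 0.071.
Second observation: θ = 243.8°, f = 0.721.
Δf = 0.721 − 0.071 = +0.650, i.e. +65 pp.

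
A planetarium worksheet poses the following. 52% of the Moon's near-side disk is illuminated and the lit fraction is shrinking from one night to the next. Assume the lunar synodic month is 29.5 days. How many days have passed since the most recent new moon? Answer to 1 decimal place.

21.9 days

cos θ = 1 − 2f = -0.040, giving a principal value of 92.3°.
Waning ⇒ past full, so θ = 360° − 92.3° = 267.7°.
Age = 29.5 × 267.7°/360° ≈ 21.94 days.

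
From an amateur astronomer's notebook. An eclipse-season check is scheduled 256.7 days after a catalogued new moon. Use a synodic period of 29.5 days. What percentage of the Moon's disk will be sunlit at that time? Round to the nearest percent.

65%

Reduce mod P: 256.7 − 8×29.5 = 20.70 d into the current lunation.
The Moon has covered 20.70/29.5 of its cycle, so θ ≈ 360° × 20.70/29.5 = 252.6°.
With cos θ = (-0.299), the lit fraction is (1 − (-0.299))/2 ≈ 0.649, so 65%.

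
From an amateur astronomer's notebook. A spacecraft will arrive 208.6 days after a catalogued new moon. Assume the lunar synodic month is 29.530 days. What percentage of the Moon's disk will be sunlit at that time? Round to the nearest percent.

4%

Reduce mod P: 208.6 − 7×29.530 = 1.89 d into the current lunation.
Phase angle: θ = 360°·(1.89 d)/(29.530 d) = 23.0°.
cos 23.0° = 0.920, so f = (1 − 0.920)/2 = 0.040, so 4%.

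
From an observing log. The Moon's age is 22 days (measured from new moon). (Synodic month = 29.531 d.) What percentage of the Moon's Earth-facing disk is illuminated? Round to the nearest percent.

52%

Phase angle: θ = 360°·(22 d)/(29.531 d) = 268.2°.
With cos θ = (-0.032), the lit fraction is (1 − (-0.032))/2 ≈ 0.516, so 52%.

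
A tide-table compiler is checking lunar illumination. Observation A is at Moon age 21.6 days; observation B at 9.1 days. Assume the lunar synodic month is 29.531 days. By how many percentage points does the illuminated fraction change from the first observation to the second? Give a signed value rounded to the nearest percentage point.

θ₁ = 360° × 21.6/29.531 = 263.3°, f₁ = (1 − cos θ₁)/2 = 0.558.
θ₂ = 360° × 9.1/29.531 = 110.9°, f₂ = (1 − cos θ₂)/2 = 0.679.
Change = f₂ − f₁ = +0.120 → +12 percentage points.

+12 pp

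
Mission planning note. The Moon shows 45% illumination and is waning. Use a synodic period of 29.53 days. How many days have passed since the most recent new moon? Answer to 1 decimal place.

22.6 days

Invert f = (1 − cos θ)/2 to get cos θ = 1 − 2(0.45) = 0.100, hence θ₀ = arccos 0.100 = 84.3°.
A waning Moon lies in 180°–360°, so θ = 360° − 84.3° = 275.7°.
Age = 29.53 × 275.7°/360° ≈ 22.62 days.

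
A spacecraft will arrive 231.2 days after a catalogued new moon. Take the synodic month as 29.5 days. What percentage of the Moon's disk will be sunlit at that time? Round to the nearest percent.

24%

Reduce mod P: 231.2 − 7×29.5 = 24.70 d into the current lunation.
The Moon has covered 24.70/29.5 of its cycle, so θ ≈ 360° × 24.70/29.5 = 301.4°.
Illuminated fraction = (1 − cos 301.4°)/2 = (1 − 0.521)/2 ≈ 0.239, so 24%.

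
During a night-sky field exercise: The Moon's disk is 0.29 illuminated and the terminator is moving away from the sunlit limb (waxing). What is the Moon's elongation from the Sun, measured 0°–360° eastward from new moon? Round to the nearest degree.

65°

From f = (1 − cos θ)/2: cos θ = 1 − 2×0.29 = 0.420; arccos → 65.2°.
Before full moon the principal value applies: θ = 65.2°.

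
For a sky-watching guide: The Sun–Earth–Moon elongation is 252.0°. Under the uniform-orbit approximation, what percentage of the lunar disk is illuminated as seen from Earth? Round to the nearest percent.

f = (1 − cos 252.0°)/2 = (1 − (-0.309))/2 ≈ 0.655, i.e. 65%.

65%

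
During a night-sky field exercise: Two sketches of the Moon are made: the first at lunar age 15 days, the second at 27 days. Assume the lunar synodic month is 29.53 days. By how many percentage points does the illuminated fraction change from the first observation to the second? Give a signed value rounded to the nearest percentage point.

θ₁ = 360° × 15/29.53 = 182.9°, f₁ = (1 − cos θ₁)/2 = 0.999.
θ₂ = 360° × 27/29.53 = 329.2°, f₂ = (1 − cos θ₂)/2 = 0.071.
Change = f₂ − f₁ = -0.929 → -93 percentage points.

-93 percentage points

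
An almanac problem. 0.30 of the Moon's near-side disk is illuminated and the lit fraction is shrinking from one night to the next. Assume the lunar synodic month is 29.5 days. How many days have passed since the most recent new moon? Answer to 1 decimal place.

Invert f = (1 − cos θ)/2 to get cos θ = 1 − 2(0.30) = 0.400, hence θ₀ = arccos 0.400 = 66.4°.
A waning Moon lies in 180°–360°, so θ = 360° − 66.4° = 293.6°.
At 360°/29.5 d per day, 293.6° corresponds to 24.06 days.

24.1 days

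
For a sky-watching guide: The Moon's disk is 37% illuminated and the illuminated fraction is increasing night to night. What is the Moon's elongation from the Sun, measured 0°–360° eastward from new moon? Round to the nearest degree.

Invert f = (1 − cos θ)/2 to get cos θ = 1 − 2(0.37) = 0.260, hence θ₀ = arccos 0.260 = 74.9°.
Waxing ⇒ before full, so θ = 74.9°.

75°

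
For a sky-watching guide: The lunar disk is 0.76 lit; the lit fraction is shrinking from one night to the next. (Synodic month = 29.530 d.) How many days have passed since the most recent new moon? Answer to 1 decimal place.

cos θ = 1 − 2f = -0.520, giving a principal value of 121.3°.
Waning ⇒ past full, so θ = 360° − 121.3° = 238.7°.
At 360°/29.530 d per day, 238.7° corresponds to 19.58 days.

19.6 days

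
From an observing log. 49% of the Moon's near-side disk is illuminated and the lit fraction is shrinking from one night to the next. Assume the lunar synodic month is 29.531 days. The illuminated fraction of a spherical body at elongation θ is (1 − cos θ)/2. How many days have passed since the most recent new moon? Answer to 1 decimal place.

22.2 days

From f = (1 − cos θ)/2: cos θ = 1 − 2×0.49 = 0.020; arccos → 88.9°.
Waning ⇒ past full, so θ = 360° − 88.9° = 271.1°.
Age = 29.531 × 271.1°/360° ≈ 22.24 days.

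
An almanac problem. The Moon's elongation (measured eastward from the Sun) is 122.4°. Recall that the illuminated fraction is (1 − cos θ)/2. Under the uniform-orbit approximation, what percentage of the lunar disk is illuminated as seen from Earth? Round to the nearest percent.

Half-versine of 122.4°: (1 − (-0.536))/2 = 0.768, i.e. 77%.

77%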